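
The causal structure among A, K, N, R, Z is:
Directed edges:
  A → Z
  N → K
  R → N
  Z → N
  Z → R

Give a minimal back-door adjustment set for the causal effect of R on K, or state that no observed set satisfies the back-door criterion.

R→K: minimal back-door set {Z}.

desc(R)\{R}={K,N}; candidates ⊆ {A,Z}.
size 0: {}; under {} R still reaches {A,K,N,Z} ∋ K.
{Z}: R⊥K given {Z} in G with R→· removed — back-door holds.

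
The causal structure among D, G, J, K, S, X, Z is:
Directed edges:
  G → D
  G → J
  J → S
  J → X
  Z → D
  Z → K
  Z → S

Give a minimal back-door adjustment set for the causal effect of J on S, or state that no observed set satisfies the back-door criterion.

J→S: minimal back-door set ∅.

desc(J)\{J}={S,X}; candidates ⊆ {D,G,K,Z}.
∅: J⊥S given ∅ in G with J→· removed — back-door holds.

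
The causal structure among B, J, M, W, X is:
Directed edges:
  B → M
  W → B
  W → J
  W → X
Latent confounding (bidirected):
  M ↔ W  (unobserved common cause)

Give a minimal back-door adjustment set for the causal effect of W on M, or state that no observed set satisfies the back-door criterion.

W→M: no observed back-door set.

desc(W)\{W}={B,J,M,X}; candidates ⊆ {—}.
W↔M: latent back-door arc(s) into W.
size 0: {}; under {} W still reaches {M} ∋ M.
W↔M cannot be blocked by any observed set — no back-door set.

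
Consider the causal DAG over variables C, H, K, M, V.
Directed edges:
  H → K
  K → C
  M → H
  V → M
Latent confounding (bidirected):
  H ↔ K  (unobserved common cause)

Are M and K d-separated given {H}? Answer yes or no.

Bayes-Ball from M | {H} reaches {C,K,V}.
K ∈ reach(M|{H}) ⇒ M ⊥̸ K | {H}.

No — M and K are d-connected given {H}.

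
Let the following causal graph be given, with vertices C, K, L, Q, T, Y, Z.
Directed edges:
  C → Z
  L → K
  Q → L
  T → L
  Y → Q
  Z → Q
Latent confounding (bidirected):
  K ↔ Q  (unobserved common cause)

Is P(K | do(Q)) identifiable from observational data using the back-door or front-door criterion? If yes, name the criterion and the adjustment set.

desc(Q)\{Q}={K,L}; candidates ⊆ {C,T,Y,Z}.
Q↔K: latent back-door arc(s) into Q.
size 0: {}; under {} Q still reaches {C,K,Y,Z} ∋ K.
size 1: {C}, {T}, {Y} …(+1); under {C} Q still reaches {K,Y,Z} ∋ K.
size 2: {C,T}, {C,Y}, {C,Z} …(+3); under {C,T} Q still reaches {K,Y,Z} ∋ K.
Q↔K cannot be blocked by any observed set — no back-door set.
{L}: (i) intercepts every directed Q→K path; (ii) no back-door Q→{L}; (iii) {Q} blocks every back-door {L}→K. Front-door holds.
P(K|do(Q)) = Σ_{L} P(L|Q) Σ_{Q'} P(K|L,Q')P(Q').

P(K|do(Q)): frontdoor, adjust for {L}.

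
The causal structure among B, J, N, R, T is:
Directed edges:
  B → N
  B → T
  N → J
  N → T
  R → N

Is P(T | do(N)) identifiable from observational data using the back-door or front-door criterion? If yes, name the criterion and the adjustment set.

P(T|do(N)): backdoor, adjust for {B}.

desc(N)\{N}={J,T}; candidates ⊆ {B,R}.
size 0: {}; under {} N still reaches {B,R,T} ∋ T.
{B}: N⊥T given {B} in G with N→· removed — back-door holds.
P(T|do(N)) = Σ_{B} P(T|N,B)·P(B).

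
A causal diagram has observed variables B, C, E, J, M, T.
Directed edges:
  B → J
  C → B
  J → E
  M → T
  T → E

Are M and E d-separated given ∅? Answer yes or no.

No — M and E are d-connected given ∅.

Bayes-Ball from M | ∅ reaches {E,T}.
E ∈ reach(M|∅) ⇒ M ⊥̸ E | ∅.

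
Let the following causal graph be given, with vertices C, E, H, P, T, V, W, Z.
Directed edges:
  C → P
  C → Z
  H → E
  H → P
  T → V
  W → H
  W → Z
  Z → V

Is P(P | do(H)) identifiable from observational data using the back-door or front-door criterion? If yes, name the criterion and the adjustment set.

P(P|do(H)): backdoor, adjust for ∅.

desc(H)\{H}={E,P}; candidates ⊆ {C,T,V,W,Z}.
∅: H⊥P given ∅ in G with H→· removed — back-door holds.
P(P|do(H)) = P(P|H) — no adjustment needed.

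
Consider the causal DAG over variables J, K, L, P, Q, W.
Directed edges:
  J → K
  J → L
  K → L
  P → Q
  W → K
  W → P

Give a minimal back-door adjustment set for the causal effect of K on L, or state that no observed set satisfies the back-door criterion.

desc(K)\{K}={L}; candidates ⊆ {J,P,Q,W}.
size 0: {}; under {} K still reaches {J,L,P,Q,W} ∋ L.
{J}: K⊥L given {J} in G with K→· removed — back-door holds.

K→L: minimal back-door set {J}.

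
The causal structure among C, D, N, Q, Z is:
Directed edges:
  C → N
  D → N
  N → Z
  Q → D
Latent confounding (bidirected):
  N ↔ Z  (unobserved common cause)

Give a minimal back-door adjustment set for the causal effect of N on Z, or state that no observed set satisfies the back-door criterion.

N→Z: no observed back-door set.

desc(N)\{N}={Z}; candidates ⊆ {C,D,Q}.
N↔Z: latent back-door arc(s) into N.
size 0: {}; under {} N still reaches {C,D,Q,Z} ∋ Z.
size 1: {C}, {D}, {Q}; under {C} N still reaches {D,Q,Z} ∋ Z.
size 2: {C,D}, {C,Q}, {D,Q}; under {C,D} N still reaches {Z} ∋ Z.
N↔Z cannot be blocked by any observed set — no back-door set.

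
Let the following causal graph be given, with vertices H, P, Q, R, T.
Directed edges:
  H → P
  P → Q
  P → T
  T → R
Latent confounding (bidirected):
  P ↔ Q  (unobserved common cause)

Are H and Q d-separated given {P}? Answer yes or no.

No — H and Q are d-connected given {P}.

Bayes-Ball from H | {P} reaches {Q}.
Q ∈ reach(H|{P}) ⇒ H ⊥̸ Q | {P}.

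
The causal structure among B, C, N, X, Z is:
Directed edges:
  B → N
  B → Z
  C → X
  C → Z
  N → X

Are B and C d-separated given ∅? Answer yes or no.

Bayes-Ball from B | ∅ reaches {N,X,Z}.
C ∉ reach(B|∅) ⇒ B ⊥ C | ∅.

Yes — B ⊥ C | ∅.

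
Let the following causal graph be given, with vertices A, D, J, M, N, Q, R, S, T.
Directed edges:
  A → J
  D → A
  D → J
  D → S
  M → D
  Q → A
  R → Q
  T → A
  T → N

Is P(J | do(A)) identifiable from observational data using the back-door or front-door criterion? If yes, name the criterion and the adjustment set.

P(J|do(A)): backdoor, adjust for {D}.

desc(A)\{A}={J}; candidates ⊆ {D,M,N,Q,R,S,T}.
size 0: {}; under {} A still reaches {D,J,M,N,Q,R,S,T} ∋ J.
{D}: A⊥J given {D} in G with A→· removed — back-door holds.
P(J|do(A)) = Σ_{D} P(J|A,D)·P(D).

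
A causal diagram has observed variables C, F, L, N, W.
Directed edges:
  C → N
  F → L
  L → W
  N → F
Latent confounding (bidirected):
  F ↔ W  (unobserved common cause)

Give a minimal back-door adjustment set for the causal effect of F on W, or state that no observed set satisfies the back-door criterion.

F→W: no observed back-door set.

desc(F)\{F}={L,W}; candidates ⊆ {C,N}.
F↔W: latent back-door arc(s) into F.
size 0: {}; under {} F still reaches {C,N,W} ∋ W.
size 1: {C}, {N}; under {C} F still reaches {N,W} ∋ W.
size 2: {C,N}; under {C,N} F still reaches {W} ∋ W.
F↔W cannot be blocked by any observed set — no back-door set.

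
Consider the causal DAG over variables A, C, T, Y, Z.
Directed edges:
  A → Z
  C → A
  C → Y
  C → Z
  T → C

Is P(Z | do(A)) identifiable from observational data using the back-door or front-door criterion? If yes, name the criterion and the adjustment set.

P(Z|do(A)): backdoor, adjust for {C}.

desc(A)\{A}={Z}; candidates ⊆ {C,T,Y}.
size 0: {}; under {} A still reaches {C,T,Y,Z} ∋ Z.
{C}: A⊥Z given {C} in G with A→· removed — back-door holds.
P(Z|do(A)) = Σ_{C} P(Z|A,C)·P(C).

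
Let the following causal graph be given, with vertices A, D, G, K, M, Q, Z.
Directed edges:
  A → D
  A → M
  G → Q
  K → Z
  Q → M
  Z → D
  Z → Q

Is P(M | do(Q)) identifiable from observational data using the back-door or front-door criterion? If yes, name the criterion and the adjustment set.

P(M|do(Q)): backdoor, adjust for ∅.

desc(Q)\{Q}={M}; candidates ⊆ {A,D,G,K,Z}.
∅: Q⊥M given ∅ in G with Q→· removed — back-door holds.
P(M|do(Q)) = P(M|Q) — no adjustment needed.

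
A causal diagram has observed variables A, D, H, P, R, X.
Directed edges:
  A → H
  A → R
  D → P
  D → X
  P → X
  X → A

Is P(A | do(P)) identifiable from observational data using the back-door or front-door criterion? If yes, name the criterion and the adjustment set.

P(A|do(P)): backdoor, adjust for {D}.

desc(P)\{P}={A,H,R,X}; candidates ⊆ {D}.
size 0: {}; under {} P still reaches {A,D,H,R,X} ∋ A.
{D}: P⊥A given {D} in G with P→· removed — back-door holds.
P(A|do(P)) = Σ_{D} P(A|P,D)·P(D).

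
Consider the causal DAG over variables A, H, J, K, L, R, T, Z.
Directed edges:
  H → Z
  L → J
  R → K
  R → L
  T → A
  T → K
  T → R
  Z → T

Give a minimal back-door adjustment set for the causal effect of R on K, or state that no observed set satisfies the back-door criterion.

desc(R)\{R}={J,K,L}; candidates ⊆ {A,H,T,Z}.
size 0: {}; under {} R still reaches {A,H,K,T,Z} ∋ K.
{T}: R⊥K given {T} in G with R→· removed — back-door holds.

R→K: minimal back-door set {T}.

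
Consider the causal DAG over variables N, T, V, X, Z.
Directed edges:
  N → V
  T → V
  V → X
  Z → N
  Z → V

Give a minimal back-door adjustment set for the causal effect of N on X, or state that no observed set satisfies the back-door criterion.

N→X: minimal back-door set {Z}.

desc(N)\{N}={V,X}; candidates ⊆ {T,Z}.
size 0: {}; under {} N still reaches {V,X,Z} ∋ X.
{Z}: N⊥X given {Z} in G with N→· removed — back-door holds.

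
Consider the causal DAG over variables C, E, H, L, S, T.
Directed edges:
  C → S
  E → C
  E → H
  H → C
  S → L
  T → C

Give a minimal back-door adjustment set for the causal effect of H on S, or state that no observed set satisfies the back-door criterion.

H→S: minimal back-door set {E}.

desc(H)\{H}={C,L,S}; candidates ⊆ {E,T}.
size 0: {}; under {} H still reaches {C,E,L,S} ∋ S.
{E}: H⊥S given {E} in G with H→· removed — back-door holds.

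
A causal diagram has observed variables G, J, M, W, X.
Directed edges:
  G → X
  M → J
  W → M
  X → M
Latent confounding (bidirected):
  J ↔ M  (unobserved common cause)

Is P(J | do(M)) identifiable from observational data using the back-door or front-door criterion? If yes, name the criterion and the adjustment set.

desc(M)\{M}={J}; candidates ⊆ {G,W,X}.
M↔J: latent back-door arc(s) into M.
size 0: {}; under {} M still reaches {G,J,W,X} ∋ J.
size 1: {G}, {W}, {X}; under {G} M still reaches {J,W,X} ∋ J.
size 2: {G,W}, {G,X}, {W,X}; under {G,W} M still reaches {J,X} ∋ J.
M↔J cannot be blocked by any observed set — no back-door set.
No mediator lies on a directed M→…→J path.
Neither criterion identifies P(J|do(M)) in this graph.

P(J|do(M)): not identifiable (no BD/FD set).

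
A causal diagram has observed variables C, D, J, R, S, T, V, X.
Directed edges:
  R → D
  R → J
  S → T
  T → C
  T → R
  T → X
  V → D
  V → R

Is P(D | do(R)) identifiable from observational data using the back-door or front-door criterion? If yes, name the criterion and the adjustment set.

desc(R)\{R}={D,J}; candidates ⊆ {C,S,T,V,X}.
size 0: {}; under {} R still reaches {C,D,S,T,V,X} ∋ D.
{V}: R⊥D given {V} in G with R→· removed — back-door holds.
P(D|do(R)) = Σ_{V} P(D|R,V)·P(V).

P(D|do(R)): backdoor, adjust for {V}.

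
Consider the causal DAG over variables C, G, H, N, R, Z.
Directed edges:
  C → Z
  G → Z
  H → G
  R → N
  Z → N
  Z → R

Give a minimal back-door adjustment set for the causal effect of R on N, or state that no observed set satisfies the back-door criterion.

R→N: minimal back-door set {Z}.

desc(R)\{R}={N}; candidates ⊆ {C,G,H,Z}.
size 0: {}; under {} R still reaches {C,G,H,N,Z} ∋ N.
{Z}: R⊥N given {Z} in G with R→· removed — back-door holds.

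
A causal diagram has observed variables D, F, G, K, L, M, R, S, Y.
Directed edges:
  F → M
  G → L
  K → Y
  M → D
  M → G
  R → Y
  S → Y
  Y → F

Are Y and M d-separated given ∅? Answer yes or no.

No — Y and M are d-connected given ∅.

Bayes-Ball from Y | ∅ reaches {D,F,G,K,L,M,R,S}.
M ∈ reach(Y|∅) ⇒ Y ⊥̸ M | ∅.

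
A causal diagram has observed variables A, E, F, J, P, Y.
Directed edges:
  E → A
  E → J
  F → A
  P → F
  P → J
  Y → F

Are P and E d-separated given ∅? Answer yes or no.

Bayes-Ball from P | ∅ reaches {A,F,J}.
E ∉ reach(P|∅) ⇒ P ⊥ E | ∅.

Yes — P ⊥ E | ∅.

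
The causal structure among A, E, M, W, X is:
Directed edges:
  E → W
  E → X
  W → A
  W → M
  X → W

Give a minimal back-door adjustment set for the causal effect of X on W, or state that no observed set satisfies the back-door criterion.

X→W: minimal back-door set {E}.

desc(X)\{X}={A,M,W}; candidates ⊆ {E}.
size 0: {}; under {} X still reaches {A,E,M,W} ∋ W.
{E}: X⊥W given {E} in G with X→· removed — back-door holds.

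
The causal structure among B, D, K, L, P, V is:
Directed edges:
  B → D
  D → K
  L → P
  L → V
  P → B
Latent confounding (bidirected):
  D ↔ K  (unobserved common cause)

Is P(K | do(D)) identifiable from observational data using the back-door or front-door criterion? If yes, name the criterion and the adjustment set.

P(K|do(D)): not identifiable (no BD/FD set).

desc(D)\{D}={K}; candidates ⊆ {B,L,P,V}.
D↔K: latent back-door arc(s) into D.
size 0: {}; under {} D still reaches {B,K,L,P,V} ∋ K.
size 1: {B}, {L}, {P} …(+1); under {B} D still reaches {K} ∋ K.
size 2: {B,L}, {B,P}, {B,V} …(+3); under {B,L} D still reaches {K} ∋ K.
D↔K cannot be blocked by any observed set — no back-door set.
No mediator lies on a directed D→…→K path.
Neither criterion identifies P(K|do(D)) in this graph.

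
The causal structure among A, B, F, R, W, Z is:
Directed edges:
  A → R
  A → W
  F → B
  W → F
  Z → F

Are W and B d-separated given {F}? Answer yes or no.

Bayes-Ball from W | {F} reaches {A,R,Z}.
B ∉ reach(W|{F}) ⇒ W ⊥ B | {F}.

Yes — W ⊥ B | {F}.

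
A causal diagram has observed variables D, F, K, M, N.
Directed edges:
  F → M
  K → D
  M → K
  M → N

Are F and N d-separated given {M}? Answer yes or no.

Bayes-Ball from F | {M} reaches ∅.
N ∉ reach(F|{M}) ⇒ F ⊥ N | {M}.

Yes — F ⊥ N | {M}.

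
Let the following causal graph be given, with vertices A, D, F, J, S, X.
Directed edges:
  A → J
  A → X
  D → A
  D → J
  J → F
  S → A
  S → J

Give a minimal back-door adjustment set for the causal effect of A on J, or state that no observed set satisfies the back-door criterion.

A→J: minimal back-door set {D, S}.

desc(A)\{A}={F,J,X}; candidates ⊆ {D,S}.
size 0: {}; under {} A still reaches {D,F,J,S} ∋ J.
size 1: {D}, {S}; under {D} A still reaches {F,J,S} ∋ J.
{D,S}: A⊥J given {D,S} in G with A→· removed — back-door holds.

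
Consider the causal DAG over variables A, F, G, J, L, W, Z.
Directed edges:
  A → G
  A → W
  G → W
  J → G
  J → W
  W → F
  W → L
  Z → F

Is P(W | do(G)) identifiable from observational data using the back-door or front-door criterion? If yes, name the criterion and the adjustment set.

P(W|do(G)): backdoor, adjust for {A, J}.

desc(G)\{G}={F,L,W}; candidates ⊆ {A,J,Z}.
size 0: {}; under {} G still reaches {A,F,J,L,W} ∋ W.
size 1: {A}, {J}, {Z}; under {A} G still reaches {F,J,L,W} ∋ W.
{A,J}: G⊥W given {A,J} in G with G→· removed — back-door holds.
P(W|do(G)) = Σ_{A,J} P(W|G,A,J)·P(A,J).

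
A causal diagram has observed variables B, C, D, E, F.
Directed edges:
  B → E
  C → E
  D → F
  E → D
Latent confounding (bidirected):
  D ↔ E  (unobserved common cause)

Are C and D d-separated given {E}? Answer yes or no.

Bayes-Ball from C | {E} reaches {B,D,F}.
D ∈ reach(C|{E}) ⇒ C ⊥̸ D | {E}.

No — C and D are d-connected given {E}.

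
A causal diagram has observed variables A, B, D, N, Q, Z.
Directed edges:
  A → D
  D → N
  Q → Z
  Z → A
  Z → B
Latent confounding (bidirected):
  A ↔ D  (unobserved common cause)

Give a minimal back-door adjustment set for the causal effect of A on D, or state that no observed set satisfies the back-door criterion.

A→D: no observed back-door set.

desc(A)\{A}={D,N}; candidates ⊆ {B,Q,Z}.
A↔D: latent back-door arc(s) into A.
size 0: {}; under {} A still reaches {B,D,N,Q,Z} ∋ D.
size 1: {B}, {Q}, {Z}; under {B} A still reaches {D,N,Q,Z} ∋ D.
size 2: {B,Q}, {B,Z}, {Q,Z}; under {B,Q} A still reaches {D,N,Z} ∋ D.
A↔D cannot be blocked by any observed set — no back-door set.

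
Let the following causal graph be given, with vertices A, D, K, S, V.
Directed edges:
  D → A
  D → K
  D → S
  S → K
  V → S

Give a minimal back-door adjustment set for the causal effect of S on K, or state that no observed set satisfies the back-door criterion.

S→K: minimal back-door set {D}.

desc(S)\{S}={K}; candidates ⊆ {A,D,V}.
size 0: {}; under {} S still reaches {A,D,K,V} ∋ K.
{D}: S⊥K given {D} in G with S→· removed — back-door holds.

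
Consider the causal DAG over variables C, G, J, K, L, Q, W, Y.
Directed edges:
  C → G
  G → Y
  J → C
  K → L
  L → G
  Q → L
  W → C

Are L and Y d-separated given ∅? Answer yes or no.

Bayes-Ball from L | ∅ reaches {G,K,Q,Y}.
Y ∈ reach(L|∅) ⇒ L ⊥̸ Y | ∅.

No — L and Y are d-connected given ∅.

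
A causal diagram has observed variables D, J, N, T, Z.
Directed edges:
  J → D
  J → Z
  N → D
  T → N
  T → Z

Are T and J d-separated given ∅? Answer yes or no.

Bayes-Ball from T | ∅ reaches {D,N,Z}.
J ∉ reach(T|∅) ⇒ T ⊥ J | ∅.

Yes — T ⊥ J | ∅.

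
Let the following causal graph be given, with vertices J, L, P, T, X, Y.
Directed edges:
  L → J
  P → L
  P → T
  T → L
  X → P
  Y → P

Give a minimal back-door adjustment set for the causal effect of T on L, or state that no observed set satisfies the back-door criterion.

desc(T)\{T}={J,L}; candidates ⊆ {P,X,Y}.
size 0: {}; under {} T still reaches {J,L,P,X,Y} ∋ L.
{P}: T⊥L given {P} in G with T→· removed — back-door holds.

T→L: minimal back-door set {P}.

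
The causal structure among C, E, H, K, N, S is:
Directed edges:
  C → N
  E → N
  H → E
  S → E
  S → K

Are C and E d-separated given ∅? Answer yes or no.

Bayes-Ball from C | ∅ reaches {N}.
E ∉ reach(C|∅) ⇒ C ⊥ E | ∅.

Yes — C ⊥ E | ∅.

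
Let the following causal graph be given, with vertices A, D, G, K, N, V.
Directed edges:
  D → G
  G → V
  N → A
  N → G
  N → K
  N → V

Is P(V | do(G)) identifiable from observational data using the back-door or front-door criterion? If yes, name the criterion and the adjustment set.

P(V|do(G)): backdoor, adjust for {N}.

desc(G)\{G}={V}; candidates ⊆ {A,D,K,N}.
size 0: {}; under {} G still reaches {A,D,K,N,V} ∋ V.
{N}: G⊥V given {N} in G with G→· removed — back-door holds.
P(V|do(G)) = Σ_{N} P(V|G,N)·P(N).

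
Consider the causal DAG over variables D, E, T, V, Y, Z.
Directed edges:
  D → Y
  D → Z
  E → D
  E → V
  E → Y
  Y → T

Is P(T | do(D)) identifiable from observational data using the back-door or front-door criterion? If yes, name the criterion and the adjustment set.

P(T|do(D)): backdoor, adjust for {E}.

desc(D)\{D}={T,Y,Z}; candidates ⊆ {E,V}.
size 0: {}; under {} D still reaches {E,T,V,Y} ∋ T.
{E}: D⊥T given {E} in G with D→· removed — back-door holds.
P(T|do(D)) = Σ_{E} P(T|D,E)·P(E).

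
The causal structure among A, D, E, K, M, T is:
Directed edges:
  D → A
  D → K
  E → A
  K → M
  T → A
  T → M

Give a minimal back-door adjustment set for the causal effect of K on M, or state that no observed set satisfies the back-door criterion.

K→M: minimal back-door set ∅.

desc(K)\{K}={M}; candidates ⊆ {A,D,E,T}.
∅: K⊥M given ∅ in G with K→· removed — back-door holds.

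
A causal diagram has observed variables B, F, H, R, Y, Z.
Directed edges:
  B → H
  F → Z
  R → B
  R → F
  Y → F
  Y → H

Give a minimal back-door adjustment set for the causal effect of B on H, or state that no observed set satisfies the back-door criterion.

B→H: minimal back-door set ∅.

desc(B)\{B}={H}; candidates ⊆ {F,R,Y,Z}.
∅: B⊥H given ∅ in G with B→· removed — back-door holds.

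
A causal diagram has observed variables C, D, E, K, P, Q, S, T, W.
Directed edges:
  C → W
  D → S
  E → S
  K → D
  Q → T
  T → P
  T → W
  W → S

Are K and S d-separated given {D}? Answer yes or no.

Bayes-Ball from K | {D} reaches ∅.
S ∉ reach(K|{D}) ⇒ K ⊥ S | {D}.

Yes — K ⊥ S | {D}.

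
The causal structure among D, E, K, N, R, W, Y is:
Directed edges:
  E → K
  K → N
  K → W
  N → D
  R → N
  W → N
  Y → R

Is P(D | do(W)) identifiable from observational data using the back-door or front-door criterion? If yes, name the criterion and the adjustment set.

P(D|do(W)): backdoor, adjust for {K}.

desc(W)\{W}={D,N}; candidates ⊆ {E,K,R,Y}.
size 0: {}; under {} W still reaches {D,E,K,N} ∋ D.
{K}: W⊥D given {K} in G with W→· removed — back-door holds.
P(D|do(W)) = Σ_{K} P(D|W,K)·P(K).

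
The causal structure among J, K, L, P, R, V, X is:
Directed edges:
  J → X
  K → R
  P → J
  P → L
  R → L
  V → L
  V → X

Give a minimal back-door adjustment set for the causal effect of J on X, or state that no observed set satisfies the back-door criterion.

desc(J)\{J}={X}; candidates ⊆ {K,L,P,R,V}.
∅: J⊥X given ∅ in G with J→· removed — back-door holds.

J→X: minimal back-door set ∅.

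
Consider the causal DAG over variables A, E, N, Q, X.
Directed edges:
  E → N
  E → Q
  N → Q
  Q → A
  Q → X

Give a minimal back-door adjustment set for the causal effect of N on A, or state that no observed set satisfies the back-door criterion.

desc(N)\{N}={A,Q,X}; candidates ⊆ {E}.
size 0: {}; under {} N still reaches {A,E,Q,X} ∋ A.
{E}: N⊥A given {E} in G with N→· removed — back-door holds.

N→A: minimal back-door set {E}.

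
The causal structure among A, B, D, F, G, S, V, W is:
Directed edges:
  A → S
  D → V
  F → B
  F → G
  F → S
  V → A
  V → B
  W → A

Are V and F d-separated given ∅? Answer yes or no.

Bayes-Ball from V | ∅ reaches {A,B,D,S}.
F ∉ reach(V|∅) ⇒ V ⊥ F | ∅.

Yes — V ⊥ F | ∅.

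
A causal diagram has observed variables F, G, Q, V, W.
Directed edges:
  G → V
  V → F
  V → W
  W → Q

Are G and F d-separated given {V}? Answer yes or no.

Yes — G ⊥ F | {V}.

Bayes-Ball from G | {V} reaches ∅.
F ∉ reach(G|{V}) ⇒ G ⊥ F | {V}.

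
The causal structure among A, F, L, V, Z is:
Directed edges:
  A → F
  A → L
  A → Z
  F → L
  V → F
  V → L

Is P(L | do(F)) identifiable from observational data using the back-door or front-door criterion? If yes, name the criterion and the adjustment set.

desc(F)\{F}={L}; candidates ⊆ {A,V,Z}.
size 0: {}; under {} F still reaches {A,L,V,Z} ∋ L.
size 1: {A}, {V}, {Z}; under {A} F still reaches {L,V} ∋ L.
{A,V}: F⊥L given {A,V} in G with F→· removed — back-door holds.
P(L|do(F)) = Σ_{A,V} P(L|F,A,V)·P(A,V).

P(L|do(F)): backdoor, adjust for {A, V}.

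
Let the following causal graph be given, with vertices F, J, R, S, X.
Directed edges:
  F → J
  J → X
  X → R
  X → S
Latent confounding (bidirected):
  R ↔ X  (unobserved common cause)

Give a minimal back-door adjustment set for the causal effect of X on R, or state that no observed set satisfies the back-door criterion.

X→R: no observed back-door set.

desc(X)\{X}={R,S}; candidates ⊆ {F,J}.
X↔R: latent back-door arc(s) into X.
size 0: {}; under {} X still reaches {F,J,R} ∋ R.
size 1: {F}, {J}; under {F} X still reaches {J,R} ∋ R.
size 2: {F,J}; under {F,J} X still reaches {R} ∋ R.
X↔R cannot be blocked by any observed set — no back-door set.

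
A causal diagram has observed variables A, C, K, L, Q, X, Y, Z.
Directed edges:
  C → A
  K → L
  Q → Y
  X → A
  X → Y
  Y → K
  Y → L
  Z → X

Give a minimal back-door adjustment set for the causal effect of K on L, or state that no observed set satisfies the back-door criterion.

desc(K)\{K}={L}; candidates ⊆ {A,C,Q,X,Y,Z}.
size 0: {}; under {} K still reaches {A,L,Q,X,Y,Z} ∋ L.
{Y}: K⊥L given {Y} in G with K→· removed — back-door holds.

K→L: minimal back-door set {Y}.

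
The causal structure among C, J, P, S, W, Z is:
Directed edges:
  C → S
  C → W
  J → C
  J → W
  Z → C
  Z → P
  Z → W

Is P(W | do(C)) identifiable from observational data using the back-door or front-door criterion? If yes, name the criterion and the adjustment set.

P(W|do(C)): backdoor, adjust for {J, Z}.

desc(C)\{C}={S,W}; candidates ⊆ {J,P,Z}.
size 0: {}; under {} C still reaches {J,P,W,Z} ∋ W.
size 1: {J}, {P}, {Z}; under {J} C still reaches {P,W,Z} ∋ W.
{J,Z}: C⊥W given {J,Z} in G with C→· removed — back-door holds.
P(W|do(C)) = Σ_{J,Z} P(W|C,J,Z)·P(J,Z).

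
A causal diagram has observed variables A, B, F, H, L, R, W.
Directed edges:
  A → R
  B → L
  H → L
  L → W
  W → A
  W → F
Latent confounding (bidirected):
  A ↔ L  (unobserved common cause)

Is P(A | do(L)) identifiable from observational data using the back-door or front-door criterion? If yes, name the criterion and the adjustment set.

P(A|do(L)): frontdoor, adjust for {W}.

desc(L)\{L}={A,F,R,W}; candidates ⊆ {B,H}.
L↔A: latent back-door arc(s) into L.
size 0: {}; under {} L still reaches {A,B,H,R} ∋ A.
size 1: {B}, {H}; under {B} L still reaches {A,H,R} ∋ A.
size 2: {B,H}; under {B,H} L still reaches {A,R} ∋ A.
L↔A cannot be blocked by any observed set — no back-door set.
{W}: (i) intercepts every directed L→A path; (ii) no back-door L→{W}; (iii) {L} blocks every back-door {W}→A. Front-door holds.
P(A|do(L)) = Σ_{W} P(W|L) Σ_{L'} P(A|W,L')P(L').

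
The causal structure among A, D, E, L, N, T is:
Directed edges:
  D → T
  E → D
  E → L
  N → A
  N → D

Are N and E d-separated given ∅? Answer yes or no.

Bayes-Ball from N | ∅ reaches {A,D,T}.
E ∉ reach(N|∅) ⇒ N ⊥ E | ∅.

Yes — N ⊥ E | ∅.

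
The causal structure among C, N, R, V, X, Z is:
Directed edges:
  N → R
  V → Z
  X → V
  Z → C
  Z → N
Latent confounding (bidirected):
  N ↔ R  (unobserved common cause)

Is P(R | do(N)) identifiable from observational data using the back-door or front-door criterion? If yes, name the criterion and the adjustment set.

desc(N)\{N}={R}; candidates ⊆ {C,V,X,Z}.
N↔R: latent back-door arc(s) into N.
size 0: {}; under {} N still reaches {C,R,V,X,Z} ∋ R.
size 1: {C}, {V}, {X} …(+1); under {C} N still reaches {R,V,X,Z} ∋ R.
size 2: {C,V}, {C,X}, {C,Z} …(+3); under {C,V} N still reaches {R,Z} ∋ R.
N↔R cannot be blocked by any observed set — no back-door set.
No mediator lies on a directed N→…→R path.
Neither criterion identifies P(R|do(N)) in this graph.

P(R|do(N)): not identifiable (no BD/FD set).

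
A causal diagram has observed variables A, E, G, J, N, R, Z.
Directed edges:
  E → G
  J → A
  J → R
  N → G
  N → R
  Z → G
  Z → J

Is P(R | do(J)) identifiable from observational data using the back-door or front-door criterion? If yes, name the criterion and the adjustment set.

P(R|do(J)): backdoor, adjust for ∅.

desc(J)\{J}={A,R}; candidates ⊆ {E,G,N,Z}.
∅: J⊥R given ∅ in G with J→· removed — back-door holds.
P(R|do(J)) = P(R|J) — no adjustment needed.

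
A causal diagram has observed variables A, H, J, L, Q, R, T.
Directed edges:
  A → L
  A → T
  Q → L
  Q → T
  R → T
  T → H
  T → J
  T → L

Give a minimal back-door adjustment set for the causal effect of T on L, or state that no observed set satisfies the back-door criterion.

desc(T)\{T}={H,J,L}; candidates ⊆ {A,Q,R}.
size 0: {}; under {} T still reaches {A,L,Q,R} ∋ L.
size 1: {A}, {Q}, {R}; under {A} T still reaches {L,Q,R} ∋ L.
{A,Q}: T⊥L given {A,Q} in G with T→· removed — back-door holds.

T→L: minimal back-door set {A, Q}.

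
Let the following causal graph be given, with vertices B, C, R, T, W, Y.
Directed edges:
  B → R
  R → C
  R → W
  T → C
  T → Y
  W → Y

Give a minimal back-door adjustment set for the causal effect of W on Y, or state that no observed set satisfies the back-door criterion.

desc(W)\{W}={Y}; candidates ⊆ {B,C,R,T}.
∅: W⊥Y given ∅ in G with W→· removed — back-door holds.

W→Y: minimal back-door set ∅.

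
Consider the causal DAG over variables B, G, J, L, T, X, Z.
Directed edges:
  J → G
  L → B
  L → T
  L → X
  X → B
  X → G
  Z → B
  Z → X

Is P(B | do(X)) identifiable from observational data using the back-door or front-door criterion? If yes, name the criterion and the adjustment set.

desc(X)\{X}={B,G}; candidates ⊆ {J,L,T,Z}.
size 0: {}; under {} X still reaches {B,L,T,Z} ∋ B.
size 1: {J}, {L}, {T} …(+1); under {J} X still reaches {B,L,T,Z} ∋ B.
{L,Z}: X⊥B given {L,Z} in G with X→· removed — back-door holds.
P(B|do(X)) = Σ_{L,Z} P(B|X,L,Z)·P(L,Z).

P(B|do(X)): backdoor, adjust for {L, Z}.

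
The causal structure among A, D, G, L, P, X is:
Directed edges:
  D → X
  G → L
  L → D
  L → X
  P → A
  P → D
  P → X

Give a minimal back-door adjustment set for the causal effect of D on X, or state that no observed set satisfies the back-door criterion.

desc(D)\{D}={X}; candidates ⊆ {A,G,L,P}.
size 0: {}; under {} D still reaches {A,G,L,P,X} ∋ X.
size 1: {A}, {G}, {L} …(+1); under {A} D still reaches {G,L,P,X} ∋ X.
{L,P}: D⊥X given {L,P} in G with D→· removed — back-door holds.

D→X: minimal back-door set {L, P}.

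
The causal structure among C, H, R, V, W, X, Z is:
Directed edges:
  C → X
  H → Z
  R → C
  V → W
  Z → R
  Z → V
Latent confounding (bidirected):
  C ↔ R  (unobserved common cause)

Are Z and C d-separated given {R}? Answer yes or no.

No — Z and C are d-connected given {R}.

Bayes-Ball from Z | {R} reaches {C,H,V,W,X}.
C ∈ reach(Z|{R}) ⇒ Z ⊥̸ C | {R}.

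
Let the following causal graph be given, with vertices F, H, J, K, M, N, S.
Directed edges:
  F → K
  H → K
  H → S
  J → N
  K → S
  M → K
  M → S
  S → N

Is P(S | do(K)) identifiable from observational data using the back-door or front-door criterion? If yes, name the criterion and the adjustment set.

P(S|do(K)): backdoor, adjust for {H, M}.

desc(K)\{K}={N,S}; candidates ⊆ {F,H,J,M}.
size 0: {}; under {} K still reaches {F,H,M,N,S} ∋ S.
size 1: {F}, {H}, {J} …(+1); under {F} K still reaches {H,M,N,S} ∋ S.
{H,M}: K⊥S given {H,M} in G with K→· removed — back-door holds.
P(S|do(K)) = Σ_{H,M} P(S|K,H,M)·P(H,M).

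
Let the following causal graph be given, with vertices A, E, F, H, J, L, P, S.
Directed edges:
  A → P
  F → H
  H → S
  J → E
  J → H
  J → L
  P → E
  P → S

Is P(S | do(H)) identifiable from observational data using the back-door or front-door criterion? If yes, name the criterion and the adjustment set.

desc(H)\{H}={S}; candidates ⊆ {A,E,F,J,L,P}.
∅: H⊥S given ∅ in G with H→· removed — back-door holds.
P(S|do(H)) = P(S|H) — no adjustment needed.

P(S|do(H)): backdoor, adjust for ∅.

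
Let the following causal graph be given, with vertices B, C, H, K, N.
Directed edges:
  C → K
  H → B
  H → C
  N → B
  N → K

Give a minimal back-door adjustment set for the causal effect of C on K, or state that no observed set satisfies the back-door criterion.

desc(C)\{C}={K}; candidates ⊆ {B,H,N}.
∅: C⊥K given ∅ in G with C→· removed — back-door holds.

C→K: minimal back-door set ∅.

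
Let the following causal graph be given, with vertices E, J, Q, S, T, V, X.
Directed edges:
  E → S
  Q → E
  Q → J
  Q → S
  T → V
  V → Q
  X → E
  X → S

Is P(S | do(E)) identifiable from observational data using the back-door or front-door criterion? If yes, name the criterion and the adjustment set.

desc(E)\{E}={S}; candidates ⊆ {J,Q,T,V,X}.
size 0: {}; under {} E still reaches {J,Q,S,T,V,X} ∋ S.
size 1: {J}, {Q}, {T} …(+2); under {J} E still reaches {Q,S,T,V,X} ∋ S.
{Q,X}: E⊥S given {Q,X} in G with E→· removed — back-door holds.
P(S|do(E)) = Σ_{Q,X} P(S|E,Q,X)·P(Q,X).

P(S|do(E)): backdoor, adjust for {Q, X}.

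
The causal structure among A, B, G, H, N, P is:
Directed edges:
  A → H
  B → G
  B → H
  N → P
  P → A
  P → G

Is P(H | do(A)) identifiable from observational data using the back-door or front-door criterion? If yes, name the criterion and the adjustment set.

P(H|do(A)): backdoor, adjust for ∅.

desc(A)\{A}={H}; candidates ⊆ {B,G,N,P}.
∅: A⊥H given ∅ in G with A→· removed — back-door holds.
P(H|do(A)) = P(H|A) — no adjustment needed.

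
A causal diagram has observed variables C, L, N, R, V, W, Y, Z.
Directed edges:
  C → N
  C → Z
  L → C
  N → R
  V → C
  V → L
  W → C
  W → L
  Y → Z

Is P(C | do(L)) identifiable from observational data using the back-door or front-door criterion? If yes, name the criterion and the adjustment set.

P(C|do(L)): backdoor, adjust for {V, W}.

desc(L)\{L}={C,N,R,Z}; candidates ⊆ {V,W,Y}.
size 0: {}; under {} L still reaches {C,N,R,V,W,Z} ∋ C.
size 1: {V}, {W}, {Y}; under {V} L still reaches {C,N,R,W,Z} ∋ C.
{V,W}: L⊥C given {V,W} in G with L→· removed — back-door holds.
P(C|do(L)) = Σ_{V,W} P(C|L,V,W)·P(V,W).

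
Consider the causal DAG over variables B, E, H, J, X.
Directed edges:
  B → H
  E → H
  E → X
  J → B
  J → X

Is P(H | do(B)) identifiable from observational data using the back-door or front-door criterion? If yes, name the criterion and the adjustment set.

desc(B)\{B}={H}; candidates ⊆ {E,J,X}.
∅: B⊥H given ∅ in G with B→· removed — back-door holds.
P(H|do(B)) = P(H|B) — no adjustment needed.

P(H|do(B)): backdoor, adjust for ∅.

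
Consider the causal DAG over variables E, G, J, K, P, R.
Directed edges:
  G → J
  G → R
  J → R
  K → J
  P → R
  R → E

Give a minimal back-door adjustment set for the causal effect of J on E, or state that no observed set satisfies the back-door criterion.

desc(J)\{J}={E,R}; candidates ⊆ {G,K,P}.
size 0: {}; under {} J still reaches {E,G,K,R} ∋ E.
{G}: J⊥E given {G} in G with J→· removed — back-door holds.

J→E: minimal back-door set {G}.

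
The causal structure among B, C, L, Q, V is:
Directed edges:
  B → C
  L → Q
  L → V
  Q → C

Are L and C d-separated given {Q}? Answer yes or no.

Bayes-Ball from L | {Q} reaches {V}.
C ∉ reach(L|{Q}) ⇒ L ⊥ C | {Q}.

Yes — L ⊥ C | {Q}.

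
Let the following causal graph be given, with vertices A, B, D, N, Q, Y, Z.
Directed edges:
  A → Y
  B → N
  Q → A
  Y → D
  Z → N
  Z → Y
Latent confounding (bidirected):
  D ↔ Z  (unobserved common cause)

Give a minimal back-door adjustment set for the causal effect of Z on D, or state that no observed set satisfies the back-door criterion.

Z→D: no observed back-door set.

desc(Z)\{Z}={D,N,Y}; candidates ⊆ {A,B,Q}.
Z↔D: latent back-door arc(s) into Z.
size 0: {}; under {} Z still reaches {D} ∋ D.
size 1: {A}, {B}, {Q}; under {A} Z still reaches {D} ∋ D.
size 2: {A,B}, {A,Q}, {B,Q}; under {A,B} Z still reaches {D} ∋ D.
Z↔D cannot be blocked by any observed set — no back-door set.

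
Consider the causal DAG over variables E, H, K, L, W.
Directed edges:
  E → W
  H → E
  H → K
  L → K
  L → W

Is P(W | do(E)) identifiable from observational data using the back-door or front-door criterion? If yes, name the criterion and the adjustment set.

P(W|do(E)): backdoor, adjust for ∅.

desc(E)\{E}={W}; candidates ⊆ {H,K,L}.
∅: E⊥W given ∅ in G with E→· removed — back-door holds.
P(W|do(E)) = P(W|E) — no adjustment needed.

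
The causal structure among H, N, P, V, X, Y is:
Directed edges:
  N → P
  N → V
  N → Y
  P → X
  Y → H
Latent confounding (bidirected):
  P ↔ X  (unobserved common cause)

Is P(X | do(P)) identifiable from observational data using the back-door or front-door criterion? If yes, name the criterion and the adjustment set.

P(X|do(P)): not identifiable (no BD/FD set).

desc(P)\{P}={X}; candidates ⊆ {H,N,V,Y}.
P↔X: latent back-door arc(s) into P.
size 0: {}; under {} P still reaches {H,N,V,X,Y} ∋ X.
size 1: {H}, {N}, {V} …(+1); under {H} P still reaches {N,V,X,Y} ∋ X.
size 2: {H,N}, {H,V}, {H,Y} …(+3); under {H,N} P still reaches {X} ∋ X.
P↔X cannot be blocked by any observed set — no back-door set.
No mediator lies on a directed P→…→X path.
Neither criterion identifies P(X|do(P)) in this graph.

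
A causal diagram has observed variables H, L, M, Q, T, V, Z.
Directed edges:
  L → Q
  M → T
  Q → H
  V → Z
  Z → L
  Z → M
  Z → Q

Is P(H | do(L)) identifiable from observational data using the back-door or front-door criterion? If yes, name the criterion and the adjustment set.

P(H|do(L)): backdoor, adjust for {Z}.

desc(L)\{L}={H,Q}; candidates ⊆ {M,T,V,Z}.
size 0: {}; under {} L still reaches {H,M,Q,T,V,Z} ∋ H.
{Z}: L⊥H given {Z} in G with L→· removed — back-door holds.
P(H|do(L)) = Σ_{Z} P(H|L,Z)·P(Z).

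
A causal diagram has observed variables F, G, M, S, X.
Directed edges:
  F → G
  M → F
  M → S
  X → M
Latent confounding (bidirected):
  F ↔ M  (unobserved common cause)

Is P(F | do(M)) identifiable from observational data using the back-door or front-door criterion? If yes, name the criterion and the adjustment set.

P(F|do(M)): not identifiable (no BD/FD set).

desc(M)\{M}={F,G,S}; candidates ⊆ {X}.
M↔F: latent back-door arc(s) into M.
size 0: {}; under {} M still reaches {F,G,X} ∋ F.
size 1: {X}; under {X} M still reaches {F,G} ∋ F.
M↔F cannot be blocked by any observed set — no back-door set.
No mediator lies on a directed M→…→F path.
Neither criterion identifies P(F|do(M)) in this graph.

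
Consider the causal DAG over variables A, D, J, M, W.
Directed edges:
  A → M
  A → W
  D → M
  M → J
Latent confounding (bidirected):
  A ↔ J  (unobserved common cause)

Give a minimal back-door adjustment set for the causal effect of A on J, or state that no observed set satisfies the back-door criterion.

A→J: no observed back-door set.

desc(A)\{A}={J,M,W}; candidates ⊆ {D}.
A↔J: latent back-door arc(s) into A.
size 0: {}; under {} A still reaches {J} ∋ J.
size 1: {D}; under {D} A still reaches {J} ∋ J.
A↔J cannot be blocked by any observed set — no back-door set.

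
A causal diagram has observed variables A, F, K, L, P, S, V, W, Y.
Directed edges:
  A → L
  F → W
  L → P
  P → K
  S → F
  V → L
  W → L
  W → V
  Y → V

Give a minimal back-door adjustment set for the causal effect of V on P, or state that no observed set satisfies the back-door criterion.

V→P: minimal back-door set {W}.

desc(V)\{V}={K,L,P}; candidates ⊆ {A,F,S,W,Y}.
size 0: {}; under {} V still reaches {F,K,L,P,S,W,Y} ∋ P.
{W}: V⊥P given {W} in G with V→· removed — back-door holds.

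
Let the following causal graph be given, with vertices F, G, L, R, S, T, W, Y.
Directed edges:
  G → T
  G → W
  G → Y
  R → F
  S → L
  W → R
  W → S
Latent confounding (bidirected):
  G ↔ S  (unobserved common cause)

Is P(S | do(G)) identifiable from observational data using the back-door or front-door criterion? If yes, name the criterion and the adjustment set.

P(S|do(G)): frontdoor, adjust for {W}.

desc(G)\{G}={F,L,R,S,T,W,Y}; candidates ⊆ {—}.
G↔S: latent back-door arc(s) into G.
size 0: {}; under {} G still reaches {L,S} ∋ S.
G↔S cannot be blocked by any observed set — no back-door set.
{W}: (i) intercepts every directed G→S path; (ii) no back-door G→{W}; (iii) {G} blocks every back-door {W}→S. Front-door holds.
P(S|do(G)) = Σ_{W} P(W|G) Σ_{G'} P(S|W,G')P(G').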